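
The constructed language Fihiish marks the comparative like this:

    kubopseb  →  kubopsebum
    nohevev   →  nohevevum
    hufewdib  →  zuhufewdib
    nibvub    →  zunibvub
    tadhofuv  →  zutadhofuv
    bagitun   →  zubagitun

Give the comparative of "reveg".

revegum

kubopseb and hufewdib both end in -b yet inflect differently (kubopsebum, zuhufewdib), so the final letter is not what conditions the rule; the last vowel is.
"reveg" has last vowel 'e'. The stems whose last vowel is 'e' (kubopseb → kubopsebum, nohevev → nohevevum) add -um.
So reveg → revegum.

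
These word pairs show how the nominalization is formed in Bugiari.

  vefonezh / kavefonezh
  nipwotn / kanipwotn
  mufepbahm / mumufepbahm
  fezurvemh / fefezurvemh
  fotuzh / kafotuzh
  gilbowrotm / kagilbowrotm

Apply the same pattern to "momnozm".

kamomnozm

gilbowrotm and mufepbahm both end in -m yet inflect differently (kagilbowrotm, mumufepbahm), so the final letter is not what conditions the rule; the second-to-last letter is.
"momnozm" has second-to-last letter 'z'. The stems whose second-to-last letter is 'z' (vefonezh → kavefonezh, fotuzh → kafotuzh) add the prefix ka-.
The other pattern: stems whose second-to-last letter is 'h' or 'm' repeat the first consonant+vowel as a prefix.
So momnozm → kamomnozm.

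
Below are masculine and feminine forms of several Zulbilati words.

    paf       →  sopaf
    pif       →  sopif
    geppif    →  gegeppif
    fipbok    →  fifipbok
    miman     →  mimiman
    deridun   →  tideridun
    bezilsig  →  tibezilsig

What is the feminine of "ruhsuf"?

paf and geppif both end in -f yet inflect differently (sopaf, gegeppif), so the final letter is not what conditions the rule; the number of vowels is.
"ruhsuf" has 2 vowels. The stems with 2 vowels (geppif → gegeppif, fipbok → fifipbok, miman → mimiman) repeat the first consonant+vowel as a prefix.
The other patterns: stems with 1 vowel add the prefix so-; stems with 3 vowels add the prefix ti-.
So ruhsuf → ruruhsuf.

ruruhsuf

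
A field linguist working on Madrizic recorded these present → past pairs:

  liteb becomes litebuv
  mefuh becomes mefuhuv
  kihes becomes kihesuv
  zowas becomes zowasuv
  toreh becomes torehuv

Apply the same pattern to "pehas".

pehasuv

Every pair shown (liteb → litebuv, mefuh → mefuhuv, kihes → kihesuv, …) follows the same rule: add -uv.
So pehas → pehasuv.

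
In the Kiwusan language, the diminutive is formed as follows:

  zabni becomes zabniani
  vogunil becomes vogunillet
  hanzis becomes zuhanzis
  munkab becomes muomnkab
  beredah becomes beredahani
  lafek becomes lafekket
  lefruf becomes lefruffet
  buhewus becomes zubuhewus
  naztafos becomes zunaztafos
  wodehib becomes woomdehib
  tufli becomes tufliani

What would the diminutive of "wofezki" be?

zabni and wodehib both have last vowel 'i' yet inflect differently (zabniani, woomdehib), so the last vowel is not what conditions the rule; the final letter is.
"wofezki" ends in -i. The stems ending in -i (zabni → zabniani, tufli → tufliani) add -ani.
So wofezki → wofezkiani.

wofezkiani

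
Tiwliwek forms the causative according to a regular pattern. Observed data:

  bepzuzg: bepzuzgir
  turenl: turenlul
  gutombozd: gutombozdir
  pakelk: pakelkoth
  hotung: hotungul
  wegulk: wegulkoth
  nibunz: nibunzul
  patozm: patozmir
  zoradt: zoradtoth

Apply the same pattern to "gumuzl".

bepzuzg and hotung both end in -g yet inflect differently (bepzuzgir, hotungul), so the final letter is not what conditions the rule; the second-to-last letter is.
"gumuzl" has second-to-last letter 'z'. The stems whose second-to-last letter is 'z' (patozm → patozmir, gutombozd → gutombozdir, bepzuzg → bepzuzgir) add -ir.
The other patterns: stems whose second-to-last letter is 'n' add -ul; stems whose second-to-last letter is 'd' or 'l' add -oth.
So gumuzl → gumuzlir.

gumuzlir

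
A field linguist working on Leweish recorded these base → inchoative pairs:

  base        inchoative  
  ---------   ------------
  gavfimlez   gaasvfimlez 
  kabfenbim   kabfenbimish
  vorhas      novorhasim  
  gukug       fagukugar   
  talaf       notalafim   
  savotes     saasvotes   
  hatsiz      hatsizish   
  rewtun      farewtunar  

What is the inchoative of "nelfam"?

hatsiz and gavfimlez both end in -z yet inflect differently (hatsizish, gaasvfimlez), so the final letter is not what conditions the rule; the last vowel is.
"nelfam" has last vowel 'a'. The stems whose last vowel is 'a' (talaf → notalafim, vorhas → novorhasim) add no- … -im around the stem.
The other patterns: stems whose last vowel is 'i' add -ish; stems whose last vowel is 'u' add fa- … -ar around the stem; stems whose last vowel is 'e' insert -as- after the first vowel.
So nelfam → nonelfamim.

nonelfamim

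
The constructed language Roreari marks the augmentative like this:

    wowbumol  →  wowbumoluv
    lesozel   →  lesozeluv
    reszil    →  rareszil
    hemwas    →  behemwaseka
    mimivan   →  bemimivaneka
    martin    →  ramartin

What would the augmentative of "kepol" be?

"kepol" has last vowel 'o'. The one such stem in the data (wowbumol → wowbumoluv) adds -uv, so the same rule applies.
The other patterns: stems whose last vowel is 'i' add the prefix ra-; stems whose last vowel is 'a' add be- … -eka around the stem.
So kepol → kepoluv.

kepoluv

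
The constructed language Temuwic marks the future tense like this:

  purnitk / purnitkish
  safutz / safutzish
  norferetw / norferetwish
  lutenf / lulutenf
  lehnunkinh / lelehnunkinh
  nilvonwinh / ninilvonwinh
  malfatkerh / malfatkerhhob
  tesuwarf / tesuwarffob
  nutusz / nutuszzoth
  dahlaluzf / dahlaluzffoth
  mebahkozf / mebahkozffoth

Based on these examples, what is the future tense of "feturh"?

"feturh" has second-to-last letter 'r'. The stems whose second-to-last letter is 'r' (malfatkerh → malfatkerhhob, tesuwarf → tesuwarffob) double the final consonant and add -ob.
So feturh → feturhhob.

feturhhob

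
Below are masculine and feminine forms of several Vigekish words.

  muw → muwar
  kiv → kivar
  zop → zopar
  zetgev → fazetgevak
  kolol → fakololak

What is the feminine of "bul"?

bular

zetgev and kiv both end in -v yet inflect differently (fazetgevak, kivar), so the final letter is not what conditions the rule; the number of vowels is.
"bul" has 1 vowel. The stems with 1 vowel (muw → muwar, kiv → kivar, zop → zopar) add -ar.
The other pattern: stems with 2 vowels add fa- … -ak around the stem.
So bul → bular.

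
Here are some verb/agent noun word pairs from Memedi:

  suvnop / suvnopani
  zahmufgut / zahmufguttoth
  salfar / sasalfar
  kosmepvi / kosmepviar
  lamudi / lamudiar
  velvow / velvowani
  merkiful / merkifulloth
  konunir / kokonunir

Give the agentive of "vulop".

vulopani

"vulop" ends in -p. The one such stem in the data (suvnop → suvnopani) adds -ani, so the same rule applies.
So vulop → vulopani.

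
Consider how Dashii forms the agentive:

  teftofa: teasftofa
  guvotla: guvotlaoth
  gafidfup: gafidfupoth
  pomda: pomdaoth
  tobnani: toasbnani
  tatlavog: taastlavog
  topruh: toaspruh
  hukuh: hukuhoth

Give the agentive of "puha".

"puha" begins with p-. The one such stem in the data (pomda → pomdaoth) adds -oth, so the same rule applies.
The other pattern: stems beginning with t- insert -as- after the first vowel.
So puha → puhaoth.

puhaoth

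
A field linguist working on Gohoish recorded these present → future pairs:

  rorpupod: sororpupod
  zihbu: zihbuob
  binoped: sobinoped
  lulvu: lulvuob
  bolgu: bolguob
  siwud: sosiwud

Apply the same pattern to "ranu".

zihbu and siwud both have last vowel 'u' yet inflect differently (zihbuob, sosiwud), so the last vowel is not what conditions the rule; the final letter is.
"ranu" ends in -u. The stems ending in -u (zihbu → zihbuob, lulvu → lulvuob, bolgu → bolguob) add -ob.
So ranu → ranuob.

ranuob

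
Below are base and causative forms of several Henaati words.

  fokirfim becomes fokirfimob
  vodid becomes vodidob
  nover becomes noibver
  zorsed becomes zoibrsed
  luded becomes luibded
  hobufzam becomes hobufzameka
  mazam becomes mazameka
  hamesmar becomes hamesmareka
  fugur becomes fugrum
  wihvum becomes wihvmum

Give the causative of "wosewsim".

wosewsimob

vodid and zorsed both end in -d yet inflect differently (vodidob, zoibrsed), so the final letter is not what conditions the rule; the last vowel is.
"wosewsim" has last vowel 'i'. The stems whose last vowel is 'i' (fokirfim → fokirfimob, vodid → vodidob) add -ob.
The other patterns: stems whose last vowel is 'e' insert -ib- after the first vowel; stems whose last vowel is 'a' add -eka; stems whose last vowel is 'u' delete the last vowel and add -um.
So wosewsim → wosewsimob.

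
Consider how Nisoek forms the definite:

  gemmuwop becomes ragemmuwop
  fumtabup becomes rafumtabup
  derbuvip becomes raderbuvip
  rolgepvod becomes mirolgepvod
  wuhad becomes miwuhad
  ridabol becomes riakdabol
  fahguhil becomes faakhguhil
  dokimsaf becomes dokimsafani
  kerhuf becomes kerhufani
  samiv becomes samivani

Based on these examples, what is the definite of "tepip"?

gemmuwop and rolgepvod both have last vowel 'o' yet inflect differently (ragemmuwop, mirolgepvod), so the last vowel is not what conditions the rule; the final letter is.
"tepip" ends in -p. The stems ending in -p (gemmuwop → ragemmuwop, fumtabup → rafumtabup, derbuvip → raderbuvip) add the prefix ra-.
So tepip → ratepip.

ratepip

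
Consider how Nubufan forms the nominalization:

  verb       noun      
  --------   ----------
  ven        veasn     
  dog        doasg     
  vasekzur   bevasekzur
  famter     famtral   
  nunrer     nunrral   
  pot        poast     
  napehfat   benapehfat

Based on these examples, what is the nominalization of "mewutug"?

pot and napehfat both end in -t yet inflect differently (poast, benapehfat), so the final letter is not what conditions the rule; the number of vowels is.
"mewutug" has 3 vowels. The stems with 3 vowels (napehfat → benapehfat, vasekzur → bevasekzur) add the prefix be-.
So mewutug → bemewutug.

bemewutug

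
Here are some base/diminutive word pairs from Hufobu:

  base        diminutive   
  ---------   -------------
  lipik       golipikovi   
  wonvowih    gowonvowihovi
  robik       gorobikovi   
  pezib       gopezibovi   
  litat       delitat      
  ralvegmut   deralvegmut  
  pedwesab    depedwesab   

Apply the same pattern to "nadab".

pezib and pedwesab both end in -b yet inflect differently (gopezibovi, depedwesab), so the final letter is not what conditions the rule; the last vowel is.
"nadab" has last vowel 'a'. The stems whose last vowel is 'a' (litat → delitat, pedwesab → depedwesab) add the prefix de-.
So nadab → denadab.

denadab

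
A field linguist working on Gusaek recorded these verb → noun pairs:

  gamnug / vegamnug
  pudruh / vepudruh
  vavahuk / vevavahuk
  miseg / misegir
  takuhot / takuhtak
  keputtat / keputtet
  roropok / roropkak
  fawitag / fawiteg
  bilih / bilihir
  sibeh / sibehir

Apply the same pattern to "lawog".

lawgak

keputtat and takuhot both end in -t yet inflect differently (keputtet, takuhtak), so the final letter is not what conditions the rule; the last vowel is.
"lawog" has last vowel 'o'. The stems whose last vowel is 'o' (roropok → roropkak, takuhot → takuhtak) delete the last vowel and add -ak.
So lawog → lawgak.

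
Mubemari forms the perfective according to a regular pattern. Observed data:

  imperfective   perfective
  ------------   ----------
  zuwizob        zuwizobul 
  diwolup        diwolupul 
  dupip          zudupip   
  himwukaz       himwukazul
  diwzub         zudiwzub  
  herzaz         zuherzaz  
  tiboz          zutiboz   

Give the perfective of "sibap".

diwzub and zuwizob both end in -b yet inflect differently (zudiwzub, zuwizobul), so the final letter is not what conditions the rule; the number of vowels is.
"sibap" has 2 vowels. The stems with 2 vowels (diwzub → zudiwzub, dupip → zudupip, tiboz → zutiboz) add the prefix zu-.
The other pattern: stems with 3 vowels add -ul.
So sibap → zusibap.

zusibap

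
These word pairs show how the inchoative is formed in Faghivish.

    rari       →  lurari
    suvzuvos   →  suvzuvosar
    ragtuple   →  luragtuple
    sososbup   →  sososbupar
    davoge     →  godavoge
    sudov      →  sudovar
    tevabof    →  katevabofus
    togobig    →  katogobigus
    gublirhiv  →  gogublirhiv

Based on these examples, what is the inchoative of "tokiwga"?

sudov and gublirhiv both end in -v yet inflect differently (sudovar, gogublirhiv), so the final letter is not what conditions the rule; the first letter is.
"tokiwga" begins with t-. The stems beginning with t- (tevabof → katevabofus, togobig → katogobigus) add ka- … -us around the stem.
The other patterns: stems beginning with s- add -ar; stems beginning with r- add the prefix lu-; stems beginning with d- or g- add the prefix go-.
So tokiwga → katokiwgaus.

katokiwgaus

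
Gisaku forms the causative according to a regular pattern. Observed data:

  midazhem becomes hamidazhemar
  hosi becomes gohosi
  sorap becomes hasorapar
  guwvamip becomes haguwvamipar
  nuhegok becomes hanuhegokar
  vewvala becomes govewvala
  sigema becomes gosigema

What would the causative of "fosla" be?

gofosla

guwvamip and hosi both have last vowel 'i' yet inflect differently (haguwvamipar, gohosi), so the last vowel is not what conditions the rule; whether the stem ends in a vowel or a consonant is.
"fosla" ends in a vowel. The stems ending in a vowel (hosi → gohosi, vewvala → govewvala, sigema → gosigema) add the prefix go-.
The other pattern: stems ending in a consonant add ha- … -ar around the stem.
So fosla → gofosla.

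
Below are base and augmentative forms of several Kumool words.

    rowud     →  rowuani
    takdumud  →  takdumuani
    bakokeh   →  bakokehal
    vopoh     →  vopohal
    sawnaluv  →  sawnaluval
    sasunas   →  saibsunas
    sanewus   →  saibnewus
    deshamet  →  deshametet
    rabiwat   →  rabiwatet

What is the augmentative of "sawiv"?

rowud and sawnaluv both have last vowel 'u' yet inflect differently (rowuani, sawnaluval), so the last vowel is not what conditions the rule; the final letter is.
"sawiv" ends in -v. The one such stem in the data (sawnaluv → sawnaluval) adds -al, so the same rule applies.
The other patterns: stems ending in -d drop the final letter and add -ani; stems ending in -s insert -ib- after the first vowel; stems ending in -t add -et.
So sawiv → sawival.

sawival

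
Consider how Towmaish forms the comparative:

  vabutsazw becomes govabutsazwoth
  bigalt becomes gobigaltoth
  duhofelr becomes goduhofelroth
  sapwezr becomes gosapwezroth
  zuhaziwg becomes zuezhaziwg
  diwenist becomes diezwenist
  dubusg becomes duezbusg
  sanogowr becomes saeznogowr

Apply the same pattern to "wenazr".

"wenazr" has second-to-last letter 'z'. The stems whose second-to-last letter is 'z' (vabutsazw → govabutsazwoth, sapwezr → gosapwezroth) add go- … -oth around the stem.
The other pattern: stems whose second-to-last letter is 's' or 'w' insert -ez- after the first vowel.
So wenazr → gowenazroth.

gowenazroth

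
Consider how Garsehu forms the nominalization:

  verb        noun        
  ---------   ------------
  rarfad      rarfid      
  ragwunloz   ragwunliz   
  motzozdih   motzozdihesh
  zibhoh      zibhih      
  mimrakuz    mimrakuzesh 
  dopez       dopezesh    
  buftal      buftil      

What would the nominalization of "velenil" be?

ragwunloz and mimrakuz both end in -z yet inflect differently (ragwunliz, mimrakuzesh), so the final letter is not what conditions the rule; the last vowel is.
"velenil" has last vowel 'i'. The one such stem in the data (motzozdih → motzozdihesh) adds -esh, so the same rule applies.
So velenil → velenilesh.

velenilesh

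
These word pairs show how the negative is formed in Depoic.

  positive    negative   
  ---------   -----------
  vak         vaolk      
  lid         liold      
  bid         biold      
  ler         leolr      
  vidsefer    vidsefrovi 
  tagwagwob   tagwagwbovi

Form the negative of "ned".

neold

ler and vidsefer both end in -r yet inflect differently (leolr, vidsefrovi), so the final letter is not what conditions the rule; the number of vowels is.
"ned" has 1 vowel. The stems with 1 vowel (vak → vaolk, lid → liold, bid → biold) insert -ol- after the first vowel.
So ned → neold.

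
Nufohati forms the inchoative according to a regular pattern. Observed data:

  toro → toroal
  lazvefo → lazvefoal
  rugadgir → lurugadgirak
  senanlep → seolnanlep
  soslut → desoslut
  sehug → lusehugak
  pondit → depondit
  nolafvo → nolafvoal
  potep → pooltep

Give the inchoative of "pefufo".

"pefufo" ends in -o. The stems ending in -o (nolafvo → nolafvoal, toro → toroal, lazvefo → lazvefoal) add -al.
So pefufo → pefufoal.

pefufoal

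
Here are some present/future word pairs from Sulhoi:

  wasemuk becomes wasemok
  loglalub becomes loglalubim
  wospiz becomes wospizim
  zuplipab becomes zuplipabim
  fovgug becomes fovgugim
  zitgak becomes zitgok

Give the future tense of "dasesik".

"dasesik" ends in -k. The stems ending in -k (zitgak → zitgok, wasemuk → wasemok) change the last vowel to 'o'.
The other pattern: stems ending in -b, -g or -z add -im.
So dasesik → dasesok.

dasesok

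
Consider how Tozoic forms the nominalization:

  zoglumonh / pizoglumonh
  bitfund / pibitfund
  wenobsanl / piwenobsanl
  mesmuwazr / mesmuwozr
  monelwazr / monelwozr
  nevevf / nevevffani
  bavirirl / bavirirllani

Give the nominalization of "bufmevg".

"bufmevg" has second-to-last letter 'v'. The one such stem in the data (nevevf → nevevffani) doubles the final consonant and adds -ani (as does bavirirl), so the same rule applies.
So bufmevg → bufmevggani.

bufmevggani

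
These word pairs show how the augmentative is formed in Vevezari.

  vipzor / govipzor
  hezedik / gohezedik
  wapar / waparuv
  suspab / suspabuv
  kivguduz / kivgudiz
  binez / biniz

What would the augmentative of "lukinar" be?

lukinaruv

"lukinar" has last vowel 'a'. The stems whose last vowel is 'a' (wapar → waparuv, suspab → suspabuv) add -uv.
So lukinar → lukinaruv.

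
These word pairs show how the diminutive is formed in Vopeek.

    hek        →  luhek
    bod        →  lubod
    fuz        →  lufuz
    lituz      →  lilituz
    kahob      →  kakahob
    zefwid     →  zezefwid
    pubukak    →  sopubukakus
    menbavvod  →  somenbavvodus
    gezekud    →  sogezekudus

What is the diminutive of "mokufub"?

fuz and lituz both end in -z yet inflect differently (lufuz, lilituz), so the final letter is not what conditions the rule; the number of vowels is.
"mokufub" has 3 vowels. The stems with 3 vowels (pubukak → sopubukakus, menbavvod → somenbavvodus, gezekud → sogezekudus) add so- … -us around the stem.
The other patterns: stems with 1 vowel add the prefix lu-; stems with 2 vowels repeat the first consonant+vowel as a prefix.
So mokufub → somokufubus.

somokufubus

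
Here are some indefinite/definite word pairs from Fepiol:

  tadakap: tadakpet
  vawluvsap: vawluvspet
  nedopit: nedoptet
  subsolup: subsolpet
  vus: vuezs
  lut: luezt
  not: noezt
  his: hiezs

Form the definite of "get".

nedopit and lut both end in -t yet inflect differently (nedoptet, luezt), so the final letter is not what conditions the rule; the number of vowels is.
"get" has 1 vowel. The stems with 1 vowel (vus → vuezs, lut → luezt, not → noezt) insert -ez- after the first vowel.
So get → geezt.

geezt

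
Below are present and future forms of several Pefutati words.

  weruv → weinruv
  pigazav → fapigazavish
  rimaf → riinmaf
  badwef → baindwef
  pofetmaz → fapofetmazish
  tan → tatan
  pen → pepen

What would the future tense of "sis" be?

"sis" has 1 vowel. The stems with 1 vowel (tan → tatan, pen → pepen) repeat the first consonant+vowel as a prefix.
The other patterns: stems with 2 vowels insert -in- after the first vowel; stems with 3 vowels add fa- … -ish around the stem.
So sis → sisis.

sisis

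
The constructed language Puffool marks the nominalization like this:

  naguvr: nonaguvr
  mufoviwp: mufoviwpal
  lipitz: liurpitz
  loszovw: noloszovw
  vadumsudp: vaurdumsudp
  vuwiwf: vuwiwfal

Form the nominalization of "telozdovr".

vadumsudp and mufoviwp both end in -p yet inflect differently (vaurdumsudp, mufoviwpal), so the final letter is not what conditions the rule; the second-to-last letter is.
"telozdovr" has second-to-last letter 'v'. The stems whose second-to-last letter is 'v' (loszovw → noloszovw, naguvr → nonaguvr) add the prefix no-.
The other patterns: stems whose second-to-last letter is 'd' or 't' insert -ur- after the first vowel; stems whose second-to-last letter is 'w' add -al.
So telozdovr → notelozdovr.

notelozdovr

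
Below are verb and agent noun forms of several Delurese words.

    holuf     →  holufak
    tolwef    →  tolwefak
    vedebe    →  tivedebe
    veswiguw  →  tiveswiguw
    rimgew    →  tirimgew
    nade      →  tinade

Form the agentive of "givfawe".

tolwef and vedebe both have last vowel 'e' yet inflect differently (tolwefak, tivedebe), so the last vowel is not what conditions the rule; the final letter is.
"givfawe" ends in -e. The stems ending in -e (vedebe → tivedebe, nade → tinade) add the prefix ti-.
So givfawe → tigivfawe.

tigivfawe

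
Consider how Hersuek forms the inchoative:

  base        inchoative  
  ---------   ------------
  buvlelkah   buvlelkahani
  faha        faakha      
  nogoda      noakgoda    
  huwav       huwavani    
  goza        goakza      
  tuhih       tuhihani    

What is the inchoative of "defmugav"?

defmugavani

"defmugav" ends in -v. The one such stem in the data (huwav → huwavani) adds -ani, so the same rule applies.
The other pattern: stems ending in -a insert -ak- after the first vowel.
So defmugav → defmugavani.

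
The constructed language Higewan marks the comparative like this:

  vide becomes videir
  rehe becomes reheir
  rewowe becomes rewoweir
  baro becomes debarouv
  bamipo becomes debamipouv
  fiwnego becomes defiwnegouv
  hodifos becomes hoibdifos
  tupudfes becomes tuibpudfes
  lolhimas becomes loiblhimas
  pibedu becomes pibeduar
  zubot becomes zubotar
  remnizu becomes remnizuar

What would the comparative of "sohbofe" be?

baro and hodifos both have last vowel 'o' yet inflect differently (debarouv, hoibdifos), so the last vowel is not what conditions the rule; the final letter is.
"sohbofe" ends in -e. The stems ending in -e (vide → videir, rehe → reheir, rewowe → rewoweir) add -ir.
So sohbofe → sohbofeir.

sohbofeir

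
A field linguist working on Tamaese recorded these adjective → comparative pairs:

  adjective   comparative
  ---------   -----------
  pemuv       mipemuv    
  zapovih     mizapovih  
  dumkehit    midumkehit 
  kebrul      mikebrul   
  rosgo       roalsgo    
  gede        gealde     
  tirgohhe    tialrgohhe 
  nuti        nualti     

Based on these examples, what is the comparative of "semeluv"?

misemeluv

zapovih and nuti both have last vowel 'i' yet inflect differently (mizapovih, nualti), so the last vowel is not what conditions the rule; whether the stem ends in a vowel or a consonant is.
"semeluv" ends in a consonant. The stems ending in a consonant (pemuv → mipemuv, zapovih → mizapovih, dumkehit → midumkehit) add the prefix mi-.
The other pattern: stems ending in a vowel insert -al- after the first vowel.
So semeluv → misemeluv.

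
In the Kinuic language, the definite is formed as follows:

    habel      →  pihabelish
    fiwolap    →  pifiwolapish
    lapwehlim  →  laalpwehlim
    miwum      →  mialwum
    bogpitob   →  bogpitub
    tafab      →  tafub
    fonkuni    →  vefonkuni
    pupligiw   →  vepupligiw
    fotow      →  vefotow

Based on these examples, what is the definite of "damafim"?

daalmafim

fiwolap and tafab both have last vowel 'a' yet inflect differently (pifiwolapish, tafub), so the last vowel is not what conditions the rule; the final letter is.
"damafim" ends in -m. The stems ending in -m (lapwehlim → laalpwehlim, miwum → mialwum) insert -al- after the first vowel.
So damafim → daalmafim.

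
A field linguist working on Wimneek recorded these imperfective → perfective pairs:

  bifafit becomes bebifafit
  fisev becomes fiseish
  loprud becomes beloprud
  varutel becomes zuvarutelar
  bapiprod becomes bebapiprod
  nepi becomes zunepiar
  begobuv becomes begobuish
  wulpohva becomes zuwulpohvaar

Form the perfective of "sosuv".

"sosuv" ends in -v. The stems ending in -v (begobuv → begobuish, fisev → fiseish) drop the final letter and add -ish.
The other patterns: stems ending in -d or -t add the prefix be-; stems ending in -a, -i or -l add zu- … -ar around the stem.
So sosuv → sosuish.

sosuish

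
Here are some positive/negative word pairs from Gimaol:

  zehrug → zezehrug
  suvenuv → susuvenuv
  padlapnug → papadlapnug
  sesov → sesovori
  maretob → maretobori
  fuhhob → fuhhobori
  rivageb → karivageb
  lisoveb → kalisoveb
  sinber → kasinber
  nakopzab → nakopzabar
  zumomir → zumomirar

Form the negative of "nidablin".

nidablinar

"nidablin" has last vowel 'i'. The one such stem in the data (zumomir → zumomirar) adds -ar, so the same rule applies.
So nidablin → nidablinar.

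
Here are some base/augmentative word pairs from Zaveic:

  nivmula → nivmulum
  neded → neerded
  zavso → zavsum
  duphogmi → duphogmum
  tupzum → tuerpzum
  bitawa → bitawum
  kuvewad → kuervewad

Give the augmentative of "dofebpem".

"dofebpem" ends in a consonant. The stems ending in a consonant (tupzum → tuerpzum, neded → neerded, kuvewad → kuervewad) insert -er- after the first vowel.
So dofebpem → doerfebpem.

doerfebpem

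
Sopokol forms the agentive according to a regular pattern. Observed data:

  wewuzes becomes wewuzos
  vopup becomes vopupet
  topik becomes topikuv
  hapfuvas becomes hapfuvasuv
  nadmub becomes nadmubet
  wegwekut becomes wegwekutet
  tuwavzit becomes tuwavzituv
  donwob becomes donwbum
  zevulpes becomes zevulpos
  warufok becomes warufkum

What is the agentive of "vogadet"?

"vogadet" has last vowel 'e'. The stems whose last vowel is 'e' (wewuzes → wewuzos, zevulpes → zevulpos) change the last vowel to 'o'.
The other patterns: stems whose last vowel is 'a' or 'i' add -uv; stems whose last vowel is 'u' add -et; stems whose last vowel is 'o' delete the last vowel and add -um.
So vogadet → vogadot.

vogadot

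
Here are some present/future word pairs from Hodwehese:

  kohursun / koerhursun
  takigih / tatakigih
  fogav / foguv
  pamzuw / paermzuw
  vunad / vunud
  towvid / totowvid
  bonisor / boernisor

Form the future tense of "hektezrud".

"hektezrud" has last vowel 'u'. The stems whose last vowel is 'u' (pamzuw → paermzuw, kohursun → koerhursun) insert -er- after the first vowel.
The other patterns: stems whose last vowel is 'i' repeat the first consonant+vowel as a prefix; stems whose last vowel is 'a' change the last vowel to 'u'.
So hektezrud → heerktezrud.

heerktezrud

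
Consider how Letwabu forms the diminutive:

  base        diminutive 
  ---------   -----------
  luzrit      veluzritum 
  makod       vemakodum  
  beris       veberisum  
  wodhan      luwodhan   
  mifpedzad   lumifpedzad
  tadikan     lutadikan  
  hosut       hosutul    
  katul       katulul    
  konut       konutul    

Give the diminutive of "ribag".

luribag

makod and mifpedzad both end in -d yet inflect differently (vemakodum, lumifpedzad), so the final letter is not what conditions the rule; the last vowel is.
"ribag" has last vowel 'a'. The stems whose last vowel is 'a' (wodhan → luwodhan, mifpedzad → lumifpedzad, tadikan → lutadikan) add the prefix lu-.
So ribag → luribag.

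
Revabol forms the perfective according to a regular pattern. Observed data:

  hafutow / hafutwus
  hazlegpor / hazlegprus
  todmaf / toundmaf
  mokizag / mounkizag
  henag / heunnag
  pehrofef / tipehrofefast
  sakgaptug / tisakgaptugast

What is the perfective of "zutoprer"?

tizutoprerast

"zutoprer" has last vowel 'e'. The one such stem in the data (pehrofef → tipehrofefast) adds ti- … -ast around the stem, so the same rule applies.
The other patterns: stems whose last vowel is 'o' delete the last vowel and add -us; stems whose last vowel is 'a' insert -un- after the first vowel.
So zutoprer → tizutoprerast.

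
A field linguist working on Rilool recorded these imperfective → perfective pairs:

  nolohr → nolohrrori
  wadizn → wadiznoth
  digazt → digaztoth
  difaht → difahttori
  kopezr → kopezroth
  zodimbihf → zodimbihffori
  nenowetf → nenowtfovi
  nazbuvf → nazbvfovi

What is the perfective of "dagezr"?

digazt and difaht both end in -t yet inflect differently (digaztoth, difahttori), so the final letter is not what conditions the rule; the second-to-last letter is.
"dagezr" has second-to-last letter 'z'. The stems whose second-to-last letter is 'z' (digazt → digaztoth, kopezr → kopezroth, wadizn → wadiznoth) add -oth.
So dagezr → dagezroth.

dagezroth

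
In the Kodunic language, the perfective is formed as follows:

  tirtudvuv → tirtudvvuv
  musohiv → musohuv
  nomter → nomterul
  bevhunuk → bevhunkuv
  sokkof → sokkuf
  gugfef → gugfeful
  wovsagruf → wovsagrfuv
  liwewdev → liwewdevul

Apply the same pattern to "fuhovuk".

tirtudvuv and liwewdev both end in -v yet inflect differently (tirtudvvuv, liwewdevul), so the final letter is not what conditions the rule; the last vowel is.
"fuhovuk" has last vowel 'u'. The stems whose last vowel is 'u' (wovsagruf → wovsagrfuv, tirtudvuv → tirtudvvuv, bevhunuk → bevhunkuv) delete the last vowel and add -uv.
So fuhovuk → fuhovkuv.

fuhovkuv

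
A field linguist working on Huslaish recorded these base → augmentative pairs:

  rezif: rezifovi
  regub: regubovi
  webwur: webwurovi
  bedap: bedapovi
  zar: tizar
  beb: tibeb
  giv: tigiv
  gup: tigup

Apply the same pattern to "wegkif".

wegkifovi

webwur and zar both end in -r yet inflect differently (webwurovi, tizar), so the final letter is not what conditions the rule; the number of vowels is.
"wegkif" has 2 vowels. The stems with 2 vowels (rezif → rezifovi, regub → regubovi, webwur → webwurovi) add -ovi.
So wegkif → wegkifovi.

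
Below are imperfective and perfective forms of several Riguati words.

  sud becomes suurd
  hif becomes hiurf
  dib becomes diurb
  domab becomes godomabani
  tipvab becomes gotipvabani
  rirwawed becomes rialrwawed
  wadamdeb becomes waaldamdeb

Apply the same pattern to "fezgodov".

dib and domab both end in -b yet inflect differently (diurb, godomabani), so the final letter is not what conditions the rule; the number of vowels is.
"fezgodov" has 3 vowels. The stems with 3 vowels (rirwawed → rialrwawed, wadamdeb → waaldamdeb) insert -al- after the first vowel.
So fezgodov → fealzgodov.

fealzgodov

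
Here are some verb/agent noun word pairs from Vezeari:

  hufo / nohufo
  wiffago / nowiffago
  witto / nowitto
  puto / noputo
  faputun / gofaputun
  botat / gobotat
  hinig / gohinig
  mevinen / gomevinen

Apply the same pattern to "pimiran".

"pimiran" ends in -n. The stems ending in -n (faputun → gofaputun, mevinen → gomevinen) add the prefix go-.
The other pattern: stems ending in -o add the prefix no-.
So pimiran → gopimiran.

gopimiran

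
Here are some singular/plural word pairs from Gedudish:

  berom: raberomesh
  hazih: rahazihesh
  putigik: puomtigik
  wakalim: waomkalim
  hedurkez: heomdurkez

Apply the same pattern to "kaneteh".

kaomneteh

berom and wakalim both end in -m yet inflect differently (raberomesh, waomkalim), so the final letter is not what conditions the rule; the number of vowels is.
"kaneteh" has 3 vowels. The stems with 3 vowels (putigik → puomtigik, wakalim → waomkalim, hedurkez → heomdurkez) insert -om- after the first vowel.
The other pattern: stems with 2 vowels add ra- … -esh around the stem.
So kaneteh → kaomneteh.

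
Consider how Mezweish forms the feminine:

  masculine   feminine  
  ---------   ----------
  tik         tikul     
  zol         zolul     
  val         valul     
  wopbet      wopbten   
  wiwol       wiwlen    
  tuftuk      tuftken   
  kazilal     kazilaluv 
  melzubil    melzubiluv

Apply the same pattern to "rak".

rakul

"rak" has 1 vowel. The stems with 1 vowel (tik → tikul, zol → zolul, val → valul) add -ul.
The other patterns: stems with 2 vowels delete the last vowel and add -en; stems with 3 vowels add -uv.
So rak → rakul.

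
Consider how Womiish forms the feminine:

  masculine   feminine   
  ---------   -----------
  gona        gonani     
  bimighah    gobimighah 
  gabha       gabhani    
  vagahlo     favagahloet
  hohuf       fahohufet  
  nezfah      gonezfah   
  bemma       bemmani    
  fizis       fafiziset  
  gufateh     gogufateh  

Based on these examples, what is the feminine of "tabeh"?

gotabeh

bemma and nezfah both have last vowel 'a' yet inflect differently (bemmani, gonezfah), so the last vowel is not what conditions the rule; the final letter is.
"tabeh" ends in -h. The stems ending in -h (nezfah → gonezfah, gufateh → gogufateh, bimighah → gobimighah) add the prefix go-.
So tabeh → gotabeh.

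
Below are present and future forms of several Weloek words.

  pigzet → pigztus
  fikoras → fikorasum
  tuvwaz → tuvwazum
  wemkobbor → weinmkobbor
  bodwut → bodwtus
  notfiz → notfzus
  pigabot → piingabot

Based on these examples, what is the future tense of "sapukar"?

sapukarum

pigabot and bodwut both end in -t yet inflect differently (piingabot, bodwtus), so the final letter is not what conditions the rule; the last vowel is.
"sapukar" has last vowel 'a'. The stems whose last vowel is 'a' (tuvwaz → tuvwazum, fikoras → fikorasum) add -um.
The other patterns: stems whose last vowel is 'o' insert -in- after the first vowel; stems whose last vowel is 'e', 'i' or 'u' delete the last vowel and add -us.
So sapukar → sapukarum.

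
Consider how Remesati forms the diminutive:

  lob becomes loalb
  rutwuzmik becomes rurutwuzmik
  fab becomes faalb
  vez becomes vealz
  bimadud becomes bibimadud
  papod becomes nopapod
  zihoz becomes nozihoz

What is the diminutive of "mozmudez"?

vez and zihoz both end in -z yet inflect differently (vealz, nozihoz), so the final letter is not what conditions the rule; the number of vowels is.
"mozmudez" has 3 vowels. The stems with 3 vowels (rutwuzmik → rurutwuzmik, bimadud → bibimadud) repeat the first consonant+vowel as a prefix.
So mozmudez → momozmudez.

momozmudez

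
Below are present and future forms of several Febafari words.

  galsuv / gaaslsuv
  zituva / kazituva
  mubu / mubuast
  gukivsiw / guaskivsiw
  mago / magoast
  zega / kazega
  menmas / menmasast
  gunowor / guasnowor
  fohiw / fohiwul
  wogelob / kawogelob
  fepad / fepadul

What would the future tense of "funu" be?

funuul

gukivsiw and fohiw both end in -w yet inflect differently (guaskivsiw, fohiwul), so the final letter is not what conditions the rule; the first letter is.
"funu" begins with f-. The stems beginning with f- (fepad → fepadul, fohiw → fohiwul) add -ul.
So funu → funuul.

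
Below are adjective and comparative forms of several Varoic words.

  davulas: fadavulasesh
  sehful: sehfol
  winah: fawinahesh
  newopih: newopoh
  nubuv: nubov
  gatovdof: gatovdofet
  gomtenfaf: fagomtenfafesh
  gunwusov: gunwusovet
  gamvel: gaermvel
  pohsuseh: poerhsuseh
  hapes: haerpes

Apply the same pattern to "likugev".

"likugev" has last vowel 'e'. The stems whose last vowel is 'e' (hapes → haerpes, pohsuseh → poerhsuseh, gamvel → gaermvel) insert -er- after the first vowel.
The other patterns: stems whose last vowel is 'o' add -et; stems whose last vowel is 'a' add fa- … -esh around the stem; stems whose last vowel is 'i' or 'u' change the last vowel to 'o'.
So likugev → lierkugev.

lierkugev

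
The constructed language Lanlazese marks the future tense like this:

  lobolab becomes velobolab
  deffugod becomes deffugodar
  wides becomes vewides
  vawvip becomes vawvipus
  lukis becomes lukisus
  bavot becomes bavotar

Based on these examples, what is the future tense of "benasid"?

lukis and wides both end in -s yet inflect differently (lukisus, vewides), so the final letter is not what conditions the rule; the last vowel is.
"benasid" has last vowel 'i'. The stems whose last vowel is 'i' (lukis → lukisus, vawvip → vawvipus) add -us.
The other patterns: stems whose last vowel is 'o' add -ar; stems whose last vowel is 'a' or 'e' add the prefix ve-.
So benasid → benasidus.

benasidus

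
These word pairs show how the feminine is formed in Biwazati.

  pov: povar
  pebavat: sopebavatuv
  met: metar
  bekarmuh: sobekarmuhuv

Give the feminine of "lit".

litar

met and pebavat both end in -t yet inflect differently (metar, sopebavatuv), so the final letter is not what conditions the rule; the number of vowels is.
"lit" has 1 vowel. The stems with 1 vowel (pov → povar, met → metar) add -ar.
The other pattern: stems with 3 vowels add so- … -uv around the stem.
So lit → litar.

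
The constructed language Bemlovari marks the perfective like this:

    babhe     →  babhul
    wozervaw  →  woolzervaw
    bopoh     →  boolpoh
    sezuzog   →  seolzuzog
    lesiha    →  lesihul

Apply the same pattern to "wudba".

wozervaw and lesiha both have last vowel 'a' yet inflect differently (woolzervaw, lesihul), so the last vowel is not what conditions the rule; whether the stem ends in a vowel or a consonant is.
"wudba" ends in a vowel. The stems ending in a vowel (lesiha → lesihul, babhe → babhul) drop the final letter and add -ul.
The other pattern: stems ending in a consonant insert -ol- after the first vowel.
So wudba → wudbul.

wudbul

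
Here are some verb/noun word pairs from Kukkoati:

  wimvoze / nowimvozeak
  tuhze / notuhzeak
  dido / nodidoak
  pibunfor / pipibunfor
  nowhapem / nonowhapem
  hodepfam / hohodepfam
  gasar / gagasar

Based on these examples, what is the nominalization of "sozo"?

nosozoak

dido and pibunfor both have last vowel 'o' yet inflect differently (nodidoak, pipibunfor), so the last vowel is not what conditions the rule; whether the stem ends in a vowel or a consonant is.
"sozo" ends in a vowel. The stems ending in a vowel (wimvoze → nowimvozeak, tuhze → notuhzeak, dido → nodidoak) add no- … -ak around the stem.
So sozo → nosozoak.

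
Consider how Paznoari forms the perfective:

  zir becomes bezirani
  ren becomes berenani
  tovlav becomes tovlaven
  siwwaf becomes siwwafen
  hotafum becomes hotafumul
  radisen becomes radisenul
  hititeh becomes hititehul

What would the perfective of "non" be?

"non" has 1 vowel. The stems with 1 vowel (zir → bezirani, ren → berenani) add be- … -ani around the stem.
So non → benonani.

benonani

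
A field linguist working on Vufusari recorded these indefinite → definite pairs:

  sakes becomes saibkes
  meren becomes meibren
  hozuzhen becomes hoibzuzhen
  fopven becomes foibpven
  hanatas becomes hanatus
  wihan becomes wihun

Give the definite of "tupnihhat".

tupnihhut

"tupnihhat" has last vowel 'a'. The stems whose last vowel is 'a' (hanatas → hanatus, wihan → wihun) change the last vowel to 'u'.
The other pattern: stems whose last vowel is 'e' insert -ib- after the first vowel.
So tupnihhat → tupnihhut.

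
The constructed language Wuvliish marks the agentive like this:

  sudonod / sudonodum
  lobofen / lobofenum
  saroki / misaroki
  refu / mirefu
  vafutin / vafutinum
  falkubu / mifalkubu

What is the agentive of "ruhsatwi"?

miruhsatwi

"ruhsatwi" ends in a vowel. The stems ending in a vowel (falkubu → mifalkubu, saroki → misaroki, refu → mirefu) add the prefix mi-.
The other pattern: stems ending in a consonant add -um.
So ruhsatwi → miruhsatwi.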